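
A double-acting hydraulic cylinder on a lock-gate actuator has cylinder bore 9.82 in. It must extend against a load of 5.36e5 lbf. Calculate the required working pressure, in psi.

Cap-side area A_cap = π/4 × (9.82 in)² = 75.74 in^2
P = F / A = 5.36e5 lbf / A

P ≈ 7080 psi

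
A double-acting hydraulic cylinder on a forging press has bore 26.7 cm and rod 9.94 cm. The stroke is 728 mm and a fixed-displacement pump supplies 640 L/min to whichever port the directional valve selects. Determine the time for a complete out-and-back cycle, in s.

Cap-side area A_cap = π/4 × (26.7 cm)² = 559.9 cm^2
Rod-side annular area A_ann = π/4 × (26.7² − 9.94²) = 482.3 cm^2
t_ext = A_cap·L/Q = 3.821 s
t_ret = A_ann·L/Q = 3.292 s
t_cycle = t_ext + t_ret

t ≈ 7.11 s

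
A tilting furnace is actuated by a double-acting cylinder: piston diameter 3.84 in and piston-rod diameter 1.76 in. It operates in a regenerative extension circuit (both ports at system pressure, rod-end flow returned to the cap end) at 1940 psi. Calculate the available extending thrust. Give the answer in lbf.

F ≈ 4720 lbf

With equal pressure on both faces, forces on the annular region cancel; the net push is pressure × rod cross-section.
Rod cross-section A_rod = π/4 × (1.76 in)² = 2.433 in^2
F = P × A_rod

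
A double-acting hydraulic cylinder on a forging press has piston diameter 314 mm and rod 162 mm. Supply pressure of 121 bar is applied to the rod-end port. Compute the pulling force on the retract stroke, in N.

F ≈ 6.88e5 N

Rod-side annular area A_ann = π/4 × (314² − 162²) = 56830 mm^2
On retraction the pressure acts on the annular area (bore minus rod).
F = P × A_ann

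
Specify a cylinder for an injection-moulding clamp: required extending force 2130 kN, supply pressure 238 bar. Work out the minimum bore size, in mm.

Extension force acts on the full piston face: F = P × (π/4)D².
D = √(4F / (πP)) = √(4 × 2130 kN / (π × 238 bar))

D ≈ 338 mm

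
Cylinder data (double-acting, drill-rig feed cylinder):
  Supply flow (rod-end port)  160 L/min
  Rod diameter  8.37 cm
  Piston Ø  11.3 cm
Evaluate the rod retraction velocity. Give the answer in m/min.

v ≈ 35.3 m/min

Rod-side annular area A_ann = π/4 × (11.3² − 8.37²) = 45.26 cm^2
Flow into the rod-end port fills the annular volume.
v = Q / A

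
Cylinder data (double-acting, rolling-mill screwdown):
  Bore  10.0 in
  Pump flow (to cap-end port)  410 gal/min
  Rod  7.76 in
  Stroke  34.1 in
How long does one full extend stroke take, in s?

Cap-side area A_cap = π/4 × (10.0 in)² = 78.54 in^2
Swept volume V = A × L; t = V / Q = A·L / Q

t ≈ 1.70 s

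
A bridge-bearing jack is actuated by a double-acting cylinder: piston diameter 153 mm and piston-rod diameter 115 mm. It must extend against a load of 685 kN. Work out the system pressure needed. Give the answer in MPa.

P ≈ 37.3 MPa

Cap-side area A_cap = π/4 × (153 mm)² = 18390 mm^2
P = F / A = 685 kN / A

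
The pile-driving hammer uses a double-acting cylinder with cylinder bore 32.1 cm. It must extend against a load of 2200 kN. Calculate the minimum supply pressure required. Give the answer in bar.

Cap-side area A_cap = π/4 × (32.1 cm)² = 809.3 cm^2
P = F / A = 2200 kN / A

P ≈ 272 bar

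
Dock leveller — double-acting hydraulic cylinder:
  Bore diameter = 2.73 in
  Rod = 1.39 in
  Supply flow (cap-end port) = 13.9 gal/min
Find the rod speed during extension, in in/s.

v ≈ 9.14 in/s

Cap-side area A_cap = π/4 × (2.73 in)² = 5.853 in^2
v = Q / A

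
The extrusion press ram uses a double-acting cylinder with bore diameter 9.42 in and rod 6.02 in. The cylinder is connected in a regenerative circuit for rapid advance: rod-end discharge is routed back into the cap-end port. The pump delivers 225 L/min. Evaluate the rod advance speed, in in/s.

In regeneration the rod-end outflow joins the pump flow into the cap end, so the net volume the pump must supply per unit advance equals the rod cross-section area.
Rod cross-section A_rod = π/4 × (6.02 in)² = 28.46 in^2
v = Q_pump / A_rod

v ≈ 8.04 in/s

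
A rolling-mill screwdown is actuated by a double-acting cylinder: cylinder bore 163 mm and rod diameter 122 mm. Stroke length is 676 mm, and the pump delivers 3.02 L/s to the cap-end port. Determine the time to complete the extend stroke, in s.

Cap-side area A_cap = π/4 × (163 mm)² = 20870 mm^2
Swept volume V = A × L; t = V / Q = A·L / Q

t ≈ 4.67 s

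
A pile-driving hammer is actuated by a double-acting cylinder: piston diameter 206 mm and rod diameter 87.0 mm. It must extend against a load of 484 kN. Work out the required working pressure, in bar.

P ≈ 145 bar

Cap-side area A_cap = π/4 × (206 mm)² = 33330 mm^2
P = F / A = 484 kN / A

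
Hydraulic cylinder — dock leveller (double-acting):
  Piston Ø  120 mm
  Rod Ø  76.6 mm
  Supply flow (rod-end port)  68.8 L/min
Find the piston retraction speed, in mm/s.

v ≈ 171 mm/s

Rod-side annular area A_ann = π/4 × (120² − 76.6²) = 6701 mm^2
Flow into the rod-end port fills the annular volume.
v = Q / A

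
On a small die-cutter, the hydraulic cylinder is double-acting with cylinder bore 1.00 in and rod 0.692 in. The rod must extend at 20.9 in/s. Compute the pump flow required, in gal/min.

Q ≈ 4.26 gal/min

Cap-side area A_cap = π/4 × (1.00 in)² = 0.7854 in^2
Q = A × v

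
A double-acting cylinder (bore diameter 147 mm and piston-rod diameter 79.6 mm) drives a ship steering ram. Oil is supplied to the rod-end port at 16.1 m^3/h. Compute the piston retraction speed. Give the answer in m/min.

Rod-side annular area A_ann = π/4 × (147² − 79.6²) = 12000 mm^2
Flow into the rod-end port fills the annular volume.
v = Q / A

v ≈ 22.4 m/min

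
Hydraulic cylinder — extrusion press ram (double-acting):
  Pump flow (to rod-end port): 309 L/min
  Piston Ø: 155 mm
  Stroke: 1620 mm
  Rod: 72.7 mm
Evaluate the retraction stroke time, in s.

Rod-side annular area A_ann = π/4 × (155² − 72.7²) = 14720 mm^2
Swept volume V = A × L; t = V / Q = A·L / Q

t ≈ 4.63 s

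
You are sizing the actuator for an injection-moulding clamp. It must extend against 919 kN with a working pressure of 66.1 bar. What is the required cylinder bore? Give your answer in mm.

D ≈ 421 mm

Extension force acts on the full piston face: F = P × (π/4)D².
D = √(4F / (πP)) = √(4 × 919 kN / (π × 66.1 bar))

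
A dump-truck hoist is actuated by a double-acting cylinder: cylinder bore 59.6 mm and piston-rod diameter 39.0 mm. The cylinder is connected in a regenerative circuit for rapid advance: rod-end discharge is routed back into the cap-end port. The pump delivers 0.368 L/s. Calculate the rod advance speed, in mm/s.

In regeneration the rod-end outflow joins the pump flow into the cap end, so the net volume the pump must supply per unit advance equals the rod cross-section area.
Rod cross-section A_rod = π/4 × (39.0 mm)² = 1195 mm^2
v = Q_pump / A_rod

v ≈ 308 mm/s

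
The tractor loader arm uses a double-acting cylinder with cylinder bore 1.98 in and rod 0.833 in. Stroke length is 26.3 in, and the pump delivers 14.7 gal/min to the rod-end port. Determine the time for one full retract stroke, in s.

t ≈ 1.18 s

Rod-side annular area A_ann = π/4 × (1.98² − 0.833²) = 2.534 in^2
Swept volume V = A × L; t = V / Q = A·L / Q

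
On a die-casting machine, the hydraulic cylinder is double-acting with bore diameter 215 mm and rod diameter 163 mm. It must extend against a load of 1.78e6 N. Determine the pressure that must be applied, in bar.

Cap-side area A_cap = π/4 × (215 mm)² = 36310 mm^2
P = F / A = 1.78e6 N / A

P ≈ 490 bar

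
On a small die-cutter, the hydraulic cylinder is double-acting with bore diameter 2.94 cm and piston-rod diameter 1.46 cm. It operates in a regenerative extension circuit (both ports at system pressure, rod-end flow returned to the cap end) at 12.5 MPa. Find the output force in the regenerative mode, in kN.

With equal pressure on both faces, forces on the annular region cancel; the net push is pressure × rod cross-section.
Rod cross-section A_rod = π/4 × (1.46 cm)² = 1.674 cm^2
F = P × A_rod

F ≈ 2.09 kN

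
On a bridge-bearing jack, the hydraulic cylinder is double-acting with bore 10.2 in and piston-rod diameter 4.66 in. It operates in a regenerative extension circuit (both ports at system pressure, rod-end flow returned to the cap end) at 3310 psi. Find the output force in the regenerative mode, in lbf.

F ≈ 56500 lbf

With equal pressure on both faces, forces on the annular region cancel; the net push is pressure × rod cross-section.
Rod cross-section A_rod = π/4 × (4.66 in)² = 17.06 in^2
F = P × A_rod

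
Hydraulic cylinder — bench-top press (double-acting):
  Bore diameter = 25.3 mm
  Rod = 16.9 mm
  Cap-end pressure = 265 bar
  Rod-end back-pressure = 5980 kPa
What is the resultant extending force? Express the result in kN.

F ≈ 11.7 kN

Cap-side area A_cap = π/4 × (25.3 mm)² = 502.7 mm^2
Rod-side annular area A_ann = π/4 × (25.3² − 16.9²) = 278.4 mm^2
Net thrust = P_cap·A_cap − P_rod·A_ann = 13.32 kN − 1.665 kN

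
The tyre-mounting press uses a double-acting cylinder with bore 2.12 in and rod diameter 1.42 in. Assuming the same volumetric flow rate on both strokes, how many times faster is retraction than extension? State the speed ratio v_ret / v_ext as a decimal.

Cap-side area A_cap = π/4 × (2.12 in)² = 3.530 in^2
Rod-side annular area A_ann = π/4 × (2.12² − 1.42²) = 1.946 in^2
For equal Q, v ∝ 1/A, so v_ret/v_ext = A_cap/A_ann.

v_ret/v_ext ≈ 1.81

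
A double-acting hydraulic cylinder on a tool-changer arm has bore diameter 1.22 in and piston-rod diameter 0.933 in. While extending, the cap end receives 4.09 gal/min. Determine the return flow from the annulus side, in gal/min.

Q_out ≈ 1.70 gal/min

Cap-side area A_cap = π/4 × (1.22 in)² = 1.169 in^2
Rod-side annular area A_ann = π/4 × (1.22² − 0.933²) = 0.4853 in^2
Piston speed v = Q_in/A_cap; rod-end outflow Q_out = v × A_ann = Q_in × A_ann/A_cap.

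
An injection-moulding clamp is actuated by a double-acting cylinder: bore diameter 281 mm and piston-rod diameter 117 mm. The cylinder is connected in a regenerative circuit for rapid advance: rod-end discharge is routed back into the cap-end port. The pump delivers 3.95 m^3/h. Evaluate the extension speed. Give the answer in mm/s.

v ≈ 102 mm/s

In regeneration the rod-end outflow joins the pump flow into the cap end, so the net volume the pump must supply per unit advance equals the rod cross-section area.
Rod cross-section A_rod = π/4 × (117 mm)² = 10750 mm^2
v = Q_pump / A_rod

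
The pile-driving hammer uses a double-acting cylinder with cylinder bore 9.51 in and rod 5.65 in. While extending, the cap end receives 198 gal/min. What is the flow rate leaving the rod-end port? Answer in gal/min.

Cap-side area A_cap = π/4 × (9.51 in)² = 71.03 in^2
Rod-side annular area A_ann = π/4 × (9.51² − 5.65²) = 45.96 in^2
Piston speed v = Q_in/A_cap; rod-end outflow Q_out = v × A_ann = Q_in × A_ann/A_cap.

Q_out ≈ 128 gal/min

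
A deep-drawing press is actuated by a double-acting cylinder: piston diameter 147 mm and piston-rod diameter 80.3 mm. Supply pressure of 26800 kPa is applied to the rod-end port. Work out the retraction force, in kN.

Rod-side annular area A_ann = π/4 × (147² − 80.3²) = 11910 mm^2
On retraction the pressure acts on the annular area (bore minus rod).
F = P × A_ann

F ≈ 319 kN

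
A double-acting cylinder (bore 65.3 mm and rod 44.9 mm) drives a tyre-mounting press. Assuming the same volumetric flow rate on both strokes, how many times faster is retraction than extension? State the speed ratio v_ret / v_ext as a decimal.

v_ret/v_ext ≈ 1.90

Cap-side area A_cap = π/4 × (65.3 mm)² = 3349 mm^2
Rod-side annular area A_ann = π/4 × (65.3² − 44.9²) = 1766 mm^2
For equal Q, v ∝ 1/A, so v_ret/v_ext = A_cap/A_ann.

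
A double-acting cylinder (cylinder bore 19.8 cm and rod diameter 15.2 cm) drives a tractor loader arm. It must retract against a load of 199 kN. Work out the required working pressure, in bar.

Rod-side annular area A_ann = π/4 × (19.8² − 15.2²) = 126.4 cm^2
Retraction: pressure acts on the annular area.
P = F / A = 199 kN / A

P ≈ 157 bar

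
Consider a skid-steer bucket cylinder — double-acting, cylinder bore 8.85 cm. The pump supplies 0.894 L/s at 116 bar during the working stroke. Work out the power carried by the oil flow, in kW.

Hydraulic power = P × Q

W ≈ 10.4 kW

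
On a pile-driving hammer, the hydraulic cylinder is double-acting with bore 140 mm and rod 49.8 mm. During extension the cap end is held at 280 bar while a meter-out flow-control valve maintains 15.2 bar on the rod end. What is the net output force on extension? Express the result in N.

Cap-side area A_cap = π/4 × (140 mm)² = 15390 mm^2
Rod-side annular area A_ann = π/4 × (140² − 49.8²) = 13450 mm^2
Net thrust = P_cap·A_cap − P_rod·A_ann = 4.310e5 N − 20440 N

F ≈ 4.11e5 N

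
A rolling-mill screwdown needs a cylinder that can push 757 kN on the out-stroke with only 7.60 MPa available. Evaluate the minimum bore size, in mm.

Extension force acts on the full piston face: F = P × (π/4)D².
D = √(4F / (πP)) = √(4 × 757 kN / (π × 7.60 MPa))

D ≈ 356 mm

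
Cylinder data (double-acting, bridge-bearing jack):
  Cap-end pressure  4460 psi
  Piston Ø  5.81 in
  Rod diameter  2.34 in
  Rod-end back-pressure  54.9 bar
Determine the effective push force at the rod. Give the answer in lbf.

F ≈ 1.01e5 lbf

Cap-side area A_cap = π/4 × (5.81 in)² = 26.51 in^2
Rod-side annular area A_ann = π/4 × (5.81² − 2.34²) = 22.21 in^2
Net thrust = P_cap·A_cap − P_rod·A_ann = 1.182e5 lbf − 17690 lbf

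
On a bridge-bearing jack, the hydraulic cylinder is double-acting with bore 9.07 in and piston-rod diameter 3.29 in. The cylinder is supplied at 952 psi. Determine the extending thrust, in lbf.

F ≈ 61500 lbf

Cap-side area A_cap = π/4 × (9.07 in)² = 64.61 in^2
F = P × A_cap = 952 psi × A_cap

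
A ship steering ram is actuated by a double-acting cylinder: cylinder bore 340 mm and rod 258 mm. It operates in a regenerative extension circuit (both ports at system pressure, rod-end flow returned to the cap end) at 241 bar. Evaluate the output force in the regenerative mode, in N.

With equal pressure on both faces, forces on the annular region cancel; the net push is pressure × rod cross-section.
Rod cross-section A_rod = π/4 × (258 mm)² = 52280 mm^2
F = P × A_rod

F ≈ 1.26e6 N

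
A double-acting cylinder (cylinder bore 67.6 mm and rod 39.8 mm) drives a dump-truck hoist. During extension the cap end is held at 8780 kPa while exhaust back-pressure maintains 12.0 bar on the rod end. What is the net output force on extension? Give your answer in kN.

F ≈ 28.7 kN

Cap-side area A_cap = π/4 × (67.6 mm)² = 3589 mm^2
Rod-side annular area A_ann = π/4 × (67.6² − 39.8²) = 2345 mm^2
Net thrust = P_cap·A_cap − P_rod·A_ann = 31.51 kN − 2.814 kN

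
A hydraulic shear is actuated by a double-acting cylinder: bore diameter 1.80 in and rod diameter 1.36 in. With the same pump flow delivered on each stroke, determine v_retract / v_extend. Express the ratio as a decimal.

Cap-side area A_cap = π/4 × (1.80 in)² = 2.545 in^2
Rod-side annular area A_ann = π/4 × (1.80² − 1.36²) = 1.092 in^2
For equal Q, v ∝ 1/A, so v_ret/v_ext = A_cap/A_ann.

v_ret/v_ext ≈ 2.33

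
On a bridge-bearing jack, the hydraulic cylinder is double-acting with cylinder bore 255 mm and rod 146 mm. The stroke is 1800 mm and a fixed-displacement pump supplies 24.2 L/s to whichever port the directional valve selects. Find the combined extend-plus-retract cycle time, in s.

t ≈ 6.35 s

Cap-side area A_cap = π/4 × (255 mm)² = 51070 mm^2
Rod-side annular area A_ann = π/4 × (255² − 146²) = 34330 mm^2
t_ext = A_cap·L/Q = 3.799 s
t_ret = A_ann·L/Q = 2.553 s
t_cycle = t_ext + t_ret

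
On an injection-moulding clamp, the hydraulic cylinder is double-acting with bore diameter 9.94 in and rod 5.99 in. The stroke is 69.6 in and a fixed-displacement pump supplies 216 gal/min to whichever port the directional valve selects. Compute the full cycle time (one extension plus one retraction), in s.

t ≈ 10.6 s

Cap-side area A_cap = π/4 × (9.94 in)² = 77.60 in^2
Rod-side annular area A_ann = π/4 × (9.94² − 5.99²) = 49.42 in^2
t_ext = A_cap·L/Q = 6.495 s
t_ret = A_ann·L/Q = 4.136 s
t_cycle = t_ext + t_ret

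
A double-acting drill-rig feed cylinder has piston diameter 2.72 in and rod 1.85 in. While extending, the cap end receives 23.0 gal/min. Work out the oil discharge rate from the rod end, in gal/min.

Q_out ≈ 12.4 gal/min

Cap-side area A_cap = π/4 × (2.72 in)² = 5.811 in^2
Rod-side annular area A_ann = π/4 × (2.72² − 1.85²) = 3.123 in^2
Piston speed v = Q_in/A_cap; rod-end outflow Q_out = v × A_ann = Q_in × A_ann/A_cap.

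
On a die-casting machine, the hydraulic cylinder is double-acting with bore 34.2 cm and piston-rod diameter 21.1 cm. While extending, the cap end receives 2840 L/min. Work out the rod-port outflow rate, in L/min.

Cap-side area A_cap = π/4 × (34.2 cm)² = 918.6 cm^2
Rod-side annular area A_ann = π/4 × (34.2² − 21.1²) = 569.0 cm^2
Piston speed v = Q_in/A_cap; rod-end outflow Q_out = v × A_ann = Q_in × A_ann/A_cap.

Q_out ≈ 1760 L/min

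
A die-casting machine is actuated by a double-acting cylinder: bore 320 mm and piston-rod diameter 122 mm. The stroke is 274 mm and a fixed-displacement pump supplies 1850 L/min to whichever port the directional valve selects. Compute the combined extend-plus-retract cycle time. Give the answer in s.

t ≈ 1.33 s

Cap-side area A_cap = π/4 × (320 mm)² = 80420 mm^2
Rod-side annular area A_ann = π/4 × (320² − 122²) = 68730 mm^2
t_ext = A_cap·L/Q = 0.7147 s
t_ret = A_ann·L/Q = 0.6108 s
t_cycle = t_ext + t_ret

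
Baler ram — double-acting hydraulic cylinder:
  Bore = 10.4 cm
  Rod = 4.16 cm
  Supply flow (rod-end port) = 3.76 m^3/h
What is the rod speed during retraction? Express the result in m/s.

Rod-side annular area A_ann = π/4 × (10.4² − 4.16²) = 71.36 cm^2
Flow into the rod-end port fills the annular volume.
v = Q / A

v ≈ 0.146 m/s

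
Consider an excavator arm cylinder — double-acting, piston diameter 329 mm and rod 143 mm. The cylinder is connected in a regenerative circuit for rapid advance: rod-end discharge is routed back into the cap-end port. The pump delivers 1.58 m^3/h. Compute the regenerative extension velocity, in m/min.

In regeneration the rod-end outflow joins the pump flow into the cap end, so the net volume the pump must supply per unit advance equals the rod cross-section area.
Rod cross-section A_rod = π/4 × (143 mm)² = 16060 mm^2
v = Q_pump / A_rod

v ≈ 1.64 m/min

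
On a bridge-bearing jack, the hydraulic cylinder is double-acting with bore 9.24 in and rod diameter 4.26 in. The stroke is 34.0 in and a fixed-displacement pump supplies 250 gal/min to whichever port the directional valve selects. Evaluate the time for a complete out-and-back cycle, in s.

t ≈ 4.23 s

Cap-side area A_cap = π/4 × (9.24 in)² = 67.06 in^2
Rod-side annular area A_ann = π/4 × (9.24² − 4.26²) = 52.80 in^2
t_ext = A_cap·L/Q = 2.369 s
t_ret = A_ann·L/Q = 1.865 s
t_cycle = t_ext + t_ret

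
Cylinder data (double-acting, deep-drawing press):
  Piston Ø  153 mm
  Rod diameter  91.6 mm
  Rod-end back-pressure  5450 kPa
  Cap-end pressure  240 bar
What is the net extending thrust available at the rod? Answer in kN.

F ≈ 377 kN

Cap-side area A_cap = π/4 × (153 mm)² = 18390 mm^2
Rod-side annular area A_ann = π/4 × (153² − 91.6²) = 11800 mm^2
Net thrust = P_cap·A_cap − P_rod·A_ann = 441.2 kN − 64.29 kN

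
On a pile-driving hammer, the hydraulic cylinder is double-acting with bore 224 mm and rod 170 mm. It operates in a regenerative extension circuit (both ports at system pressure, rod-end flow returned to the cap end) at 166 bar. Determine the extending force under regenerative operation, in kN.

F ≈ 377 kN

With equal pressure on both faces, forces on the annular region cancel; the net push is pressure × rod cross-section.
Rod cross-section A_rod = π/4 × (170 mm)² = 22700 mm^2
F = P × A_rod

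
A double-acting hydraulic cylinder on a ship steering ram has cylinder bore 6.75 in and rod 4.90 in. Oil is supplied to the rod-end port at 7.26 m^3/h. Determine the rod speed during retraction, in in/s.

Rod-side annular area A_ann = π/4 × (6.75² − 4.90²) = 16.93 in^2
Flow into the rod-end port fills the annular volume.
v = Q / A

v ≈ 7.27 in/s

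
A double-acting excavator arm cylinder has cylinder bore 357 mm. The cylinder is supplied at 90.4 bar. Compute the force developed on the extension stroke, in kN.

Cap-side area A_cap = π/4 × (357 mm)² = 1.001e5 mm^2
F = P × A_cap = 90.4 bar × A_cap

F ≈ 905 kN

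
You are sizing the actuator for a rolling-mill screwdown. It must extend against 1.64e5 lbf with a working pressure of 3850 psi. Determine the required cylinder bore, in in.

D ≈ 7.36 in

Extension force acts on the full piston face: F = P × (π/4)D².
D = √(4F / (πP)) = √(4 × 1.64e5 lbf / (π × 3850 psi))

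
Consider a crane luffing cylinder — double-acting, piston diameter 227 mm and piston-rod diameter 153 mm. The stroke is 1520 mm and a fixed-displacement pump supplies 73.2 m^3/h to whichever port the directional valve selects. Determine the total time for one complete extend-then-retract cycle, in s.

Cap-side area A_cap = π/4 × (227 mm)² = 40470 mm^2
Rod-side annular area A_ann = π/4 × (227² − 153²) = 22090 mm^2
t_ext = A_cap·L/Q = 3.025 s
t_ret = A_ann·L/Q = 1.651 s
t_cycle = t_ext + t_ret

t ≈ 4.68 s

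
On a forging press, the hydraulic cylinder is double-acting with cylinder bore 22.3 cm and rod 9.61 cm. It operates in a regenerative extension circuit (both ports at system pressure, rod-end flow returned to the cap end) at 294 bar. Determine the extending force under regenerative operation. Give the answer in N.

F ≈ 2.13e5 N

With equal pressure on both faces, forces on the annular region cancel; the net push is pressure × rod cross-section.
Rod cross-section A_rod = π/4 × (9.61 cm)² = 72.53 cm^2
F = P × A_rod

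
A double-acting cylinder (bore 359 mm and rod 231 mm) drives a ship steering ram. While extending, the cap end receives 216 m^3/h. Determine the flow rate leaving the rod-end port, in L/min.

Cap-side area A_cap = π/4 × (359 mm)² = 1.012e5 mm^2
Rod-side annular area A_ann = π/4 × (359² − 231²) = 59310 mm^2
Piston speed v = Q_in/A_cap; rod-end outflow Q_out = v × A_ann = Q_in × A_ann/A_cap.

Q_out ≈ 2110 L/min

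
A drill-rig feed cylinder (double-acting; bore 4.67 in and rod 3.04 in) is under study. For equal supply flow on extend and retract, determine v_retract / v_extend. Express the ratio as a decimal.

v_ret/v_ext ≈ 1.74

Cap-side area A_cap = π/4 × (4.67 in)² = 17.13 in^2
Rod-side annular area A_ann = π/4 × (4.67² − 3.04²) = 9.870 in^2
For equal Q, v ∝ 1/A, so v_ret/v_ext = A_cap/A_ann.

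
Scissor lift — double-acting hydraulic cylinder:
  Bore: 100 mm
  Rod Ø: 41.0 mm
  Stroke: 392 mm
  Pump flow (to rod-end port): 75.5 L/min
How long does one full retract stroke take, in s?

t ≈ 2.04 s

Rod-side annular area A_ann = π/4 × (100² − 41.0²) = 6534 mm^2
Swept volume V = A × L; t = V / Q = A·L / Q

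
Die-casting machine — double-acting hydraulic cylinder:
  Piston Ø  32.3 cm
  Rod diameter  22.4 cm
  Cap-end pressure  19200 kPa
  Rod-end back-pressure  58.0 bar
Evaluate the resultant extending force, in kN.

F ≈ 1330 kN

Cap-side area A_cap = π/4 × (32.3 cm)² = 819.4 cm^2
Rod-side annular area A_ann = π/4 × (32.3² − 22.4²) = 425.3 cm^2
Net thrust = P_cap·A_cap − P_rod·A_ann = 1573 kN − 246.7 kN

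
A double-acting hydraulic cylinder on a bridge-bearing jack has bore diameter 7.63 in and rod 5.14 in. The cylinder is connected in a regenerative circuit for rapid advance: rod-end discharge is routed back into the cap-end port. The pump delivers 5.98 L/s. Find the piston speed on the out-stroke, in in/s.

In regeneration the rod-end outflow joins the pump flow into the cap end, so the net volume the pump must supply per unit advance equals the rod cross-section area.
Rod cross-section A_rod = π/4 × (5.14 in)² = 20.75 in^2
v = Q_pump / A_rod

v ≈ 17.6 in/s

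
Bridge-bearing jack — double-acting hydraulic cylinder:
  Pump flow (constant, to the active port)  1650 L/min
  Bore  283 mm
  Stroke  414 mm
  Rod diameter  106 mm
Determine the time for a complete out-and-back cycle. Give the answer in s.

Cap-side area A_cap = π/4 × (283 mm)² = 62900 mm^2
Rod-side annular area A_ann = π/4 × (283² − 106²) = 54080 mm^2
t_ext = A_cap·L/Q = 0.9470 s
t_ret = A_ann·L/Q = 0.8141 s
t_cycle = t_ext + t_ret

t ≈ 1.76 s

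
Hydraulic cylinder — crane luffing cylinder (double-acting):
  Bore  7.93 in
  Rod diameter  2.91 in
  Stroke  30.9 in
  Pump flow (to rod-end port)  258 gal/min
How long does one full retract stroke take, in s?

t ≈ 1.33 s

Rod-side annular area A_ann = π/4 × (7.93² − 2.91²) = 42.74 in^2
Swept volume V = A × L; t = V / Q = A·L / Q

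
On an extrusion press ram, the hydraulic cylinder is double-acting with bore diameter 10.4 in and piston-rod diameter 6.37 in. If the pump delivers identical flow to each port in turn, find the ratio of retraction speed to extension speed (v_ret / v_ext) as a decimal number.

Cap-side area A_cap = π/4 × (10.4 in)² = 84.95 in^2
Rod-side annular area A_ann = π/4 × (10.4² − 6.37²) = 53.08 in^2
For equal Q, v ∝ 1/A, so v_ret/v_ext = A_cap/A_ann.

v_ret/v_ext ≈ 1.60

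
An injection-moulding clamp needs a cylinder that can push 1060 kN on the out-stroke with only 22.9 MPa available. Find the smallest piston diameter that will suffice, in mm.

D ≈ 243 mm

Extension force acts on the full piston face: F = P × (π/4)D².
D = √(4F / (πP)) = √(4 × 1060 kN / (π × 22.9 MPa))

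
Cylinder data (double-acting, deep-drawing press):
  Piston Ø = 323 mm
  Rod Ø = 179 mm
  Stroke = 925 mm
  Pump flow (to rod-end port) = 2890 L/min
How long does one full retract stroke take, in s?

t ≈ 1.09 s

Rod-side annular area A_ann = π/4 × (323² − 179²) = 56770 mm^2
Swept volume V = A × L; t = V / Q = A·L / Q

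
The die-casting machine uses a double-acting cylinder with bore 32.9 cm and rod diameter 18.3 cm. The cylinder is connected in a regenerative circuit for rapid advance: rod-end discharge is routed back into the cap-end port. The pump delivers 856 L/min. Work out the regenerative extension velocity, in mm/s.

In regeneration the rod-end outflow joins the pump flow into the cap end, so the net volume the pump must supply per unit advance equals the rod cross-section area.
Rod cross-section A_rod = π/4 × (18.3 cm)² = 263.0 cm^2
v = Q_pump / A_rod

v ≈ 542 mm/s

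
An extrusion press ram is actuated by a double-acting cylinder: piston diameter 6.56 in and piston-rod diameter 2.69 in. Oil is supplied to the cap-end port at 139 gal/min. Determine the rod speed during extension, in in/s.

v ≈ 15.8 in/s

Cap-side area A_cap = π/4 × (6.56 in)² = 33.80 in^2
v = Q / A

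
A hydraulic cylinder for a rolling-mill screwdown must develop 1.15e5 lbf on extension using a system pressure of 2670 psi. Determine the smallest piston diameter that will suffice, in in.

Extension force acts on the full piston face: F = P × (π/4)D².
D = √(4F / (πP)) = √(4 × 1.15e5 lbf / (π × 2670 psi))

D ≈ 7.41 in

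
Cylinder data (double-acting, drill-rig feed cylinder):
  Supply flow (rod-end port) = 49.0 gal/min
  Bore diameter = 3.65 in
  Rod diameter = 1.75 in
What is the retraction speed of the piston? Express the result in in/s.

v ≈ 23.4 in/s

Rod-side annular area A_ann = π/4 × (3.65² − 1.75²) = 8.058 in^2
Flow into the rod-end port fills the annular volume.
v = Q / A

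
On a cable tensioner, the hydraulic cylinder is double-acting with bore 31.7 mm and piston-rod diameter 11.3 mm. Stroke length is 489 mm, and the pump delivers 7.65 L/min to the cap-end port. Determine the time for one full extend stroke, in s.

Cap-side area A_cap = π/4 × (31.7 mm)² = 789.2 mm^2
Swept volume V = A × L; t = V / Q = A·L / Q

t ≈ 3.03 s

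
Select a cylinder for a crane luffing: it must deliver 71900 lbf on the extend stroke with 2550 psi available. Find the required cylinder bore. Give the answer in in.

Extension force acts on the full piston face: F = P × (π/4)D².
D = √(4F / (πP)) = √(4 × 71900 lbf / (π × 2550 psi))

D ≈ 5.99 in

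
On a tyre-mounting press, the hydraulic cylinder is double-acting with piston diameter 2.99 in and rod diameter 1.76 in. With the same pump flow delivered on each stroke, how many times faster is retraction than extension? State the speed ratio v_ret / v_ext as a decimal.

v_ret/v_ext ≈ 1.53

Cap-side area A_cap = π/4 × (2.99 in)² = 7.022 in^2
Rod-side annular area A_ann = π/4 × (2.99² − 1.76²) = 4.589 in^2
For equal Q, v ∝ 1/A, so v_ret/v_ext = A_cap/A_ann.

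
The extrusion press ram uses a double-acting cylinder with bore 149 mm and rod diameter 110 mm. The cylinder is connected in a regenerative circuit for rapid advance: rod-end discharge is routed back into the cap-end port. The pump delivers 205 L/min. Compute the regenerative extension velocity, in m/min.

In regeneration the rod-end outflow joins the pump flow into the cap end, so the net volume the pump must supply per unit advance equals the rod cross-section area.
Rod cross-section A_rod = π/4 × (110 mm)² = 9503 mm^2
v = Q_pump / A_rod

v ≈ 21.6 m/min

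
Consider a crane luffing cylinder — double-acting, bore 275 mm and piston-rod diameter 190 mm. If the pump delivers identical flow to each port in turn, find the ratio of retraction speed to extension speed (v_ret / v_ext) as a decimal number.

v_ret/v_ext ≈ 1.91

Cap-side area A_cap = π/4 × (275 mm)² = 59400 mm^2
Rod-side annular area A_ann = π/4 × (275² − 190²) = 31040 mm^2
For equal Q, v ∝ 1/A, so v_ret/v_ext = A_cap/A_ann.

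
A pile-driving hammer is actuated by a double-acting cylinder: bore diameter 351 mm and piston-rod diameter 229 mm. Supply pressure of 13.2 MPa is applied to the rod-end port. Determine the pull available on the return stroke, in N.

Rod-side annular area A_ann = π/4 × (351² − 229²) = 55570 mm^2
On retraction the pressure acts on the annular area (bore minus rod).
F = P × A_ann

F ≈ 7.34e5 N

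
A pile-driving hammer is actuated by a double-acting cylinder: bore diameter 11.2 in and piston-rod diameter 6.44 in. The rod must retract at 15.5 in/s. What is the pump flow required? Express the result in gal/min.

Q ≈ 266 gal/min

Rod-side annular area A_ann = π/4 × (11.2² − 6.44²) = 65.95 in^2
Q = A × v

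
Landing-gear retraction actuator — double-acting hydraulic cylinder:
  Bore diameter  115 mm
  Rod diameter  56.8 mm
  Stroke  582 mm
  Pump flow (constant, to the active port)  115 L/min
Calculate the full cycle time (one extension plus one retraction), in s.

Cap-side area A_cap = π/4 × (115 mm)² = 10390 mm^2
Rod-side annular area A_ann = π/4 × (115² − 56.8²) = 7853 mm^2
t_ext = A_cap·L/Q = 3.154 s
t_ret = A_ann·L/Q = 2.385 s
t_cycle = t_ext + t_ret

t ≈ 5.54 s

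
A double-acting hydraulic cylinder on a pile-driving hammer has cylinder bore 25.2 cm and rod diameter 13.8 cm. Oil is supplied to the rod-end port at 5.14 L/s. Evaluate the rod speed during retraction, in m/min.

Rod-side annular area A_ann = π/4 × (25.2² − 13.8²) = 349.2 cm^2
Flow into the rod-end port fills the annular volume.
v = Q / A

v ≈ 8.83 m/min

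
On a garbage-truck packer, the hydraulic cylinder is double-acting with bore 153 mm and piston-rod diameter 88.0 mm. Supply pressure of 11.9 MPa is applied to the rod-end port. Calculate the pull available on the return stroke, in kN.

Rod-side annular area A_ann = π/4 × (153² − 88.0²) = 12300 mm^2
On retraction the pressure acts on the annular area (bore minus rod).
F = P × A_ann

F ≈ 146 kN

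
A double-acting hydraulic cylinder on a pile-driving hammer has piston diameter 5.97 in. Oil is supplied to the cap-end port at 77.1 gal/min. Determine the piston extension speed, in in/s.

v ≈ 10.6 in/s

Cap-side area A_cap = π/4 × (5.97 in)² = 27.99 in^2
v = Q / A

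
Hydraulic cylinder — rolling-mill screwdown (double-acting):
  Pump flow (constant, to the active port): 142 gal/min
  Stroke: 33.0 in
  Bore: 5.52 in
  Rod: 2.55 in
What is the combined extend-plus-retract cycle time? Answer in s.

Cap-side area A_cap = π/4 × (5.52 in)² = 23.93 in^2
Rod-side annular area A_ann = π/4 × (5.52² − 2.55²) = 18.82 in^2
t_ext = A_cap·L/Q = 1.445 s
t_ret = A_ann·L/Q = 1.136 s
t_cycle = t_ext + t_ret

t ≈ 2.58 s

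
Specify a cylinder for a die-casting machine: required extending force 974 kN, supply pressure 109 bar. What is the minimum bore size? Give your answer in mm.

Extension force acts on the full piston face: F = P × (π/4)D².
D = √(4F / (πP)) = √(4 × 974 kN / (π × 109 bar))

D ≈ 337 mm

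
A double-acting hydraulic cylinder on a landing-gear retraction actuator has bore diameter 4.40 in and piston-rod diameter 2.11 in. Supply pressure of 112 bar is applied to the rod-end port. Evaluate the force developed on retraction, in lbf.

Rod-side annular area A_ann = π/4 × (4.40² − 2.11²) = 11.71 in^2
On retraction the pressure acts on the annular area (bore minus rod).
F = P × A_ann

F ≈ 19000 lbf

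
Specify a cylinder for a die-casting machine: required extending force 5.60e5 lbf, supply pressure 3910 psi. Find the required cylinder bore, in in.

Extension force acts on the full piston face: F = P × (π/4)D².
D = √(4F / (πP)) = √(4 × 5.60e5 lbf / (π × 3910 psi))

D ≈ 13.5 in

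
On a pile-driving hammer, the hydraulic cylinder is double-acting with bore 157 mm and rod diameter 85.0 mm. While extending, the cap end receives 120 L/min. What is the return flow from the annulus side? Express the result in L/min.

Cap-side area A_cap = π/4 × (157 mm)² = 19360 mm^2
Rod-side annular area A_ann = π/4 × (157² − 85.0²) = 13680 mm^2
Piston speed v = Q_in/A_cap; rod-end outflow Q_out = v × A_ann = Q_in × A_ann/A_cap.

Q_out ≈ 84.8 L/min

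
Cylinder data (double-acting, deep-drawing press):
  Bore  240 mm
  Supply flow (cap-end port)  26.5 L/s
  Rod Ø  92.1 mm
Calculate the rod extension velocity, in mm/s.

Cap-side area A_cap = π/4 × (240 mm)² = 45240 mm^2
v = Q / A

v ≈ 586 mm/s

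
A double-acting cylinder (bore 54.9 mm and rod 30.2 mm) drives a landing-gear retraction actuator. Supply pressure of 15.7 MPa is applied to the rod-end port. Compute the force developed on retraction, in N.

Rod-side annular area A_ann = π/4 × (54.9² − 30.2²) = 1651 mm^2
On retraction the pressure acts on the annular area (bore minus rod).
F = P × A_ann

F ≈ 25900 N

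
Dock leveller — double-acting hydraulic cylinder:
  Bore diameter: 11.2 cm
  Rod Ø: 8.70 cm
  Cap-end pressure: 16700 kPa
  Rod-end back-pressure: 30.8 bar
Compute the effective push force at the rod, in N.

F ≈ 1.52e5 N

Cap-side area A_cap = π/4 × (11.2 cm)² = 98.52 cm^2
Rod-side annular area A_ann = π/4 × (11.2² − 8.70²) = 39.07 cm^2
Net thrust = P_cap·A_cap − P_rod·A_ann = 1.645e5 N − 12030 N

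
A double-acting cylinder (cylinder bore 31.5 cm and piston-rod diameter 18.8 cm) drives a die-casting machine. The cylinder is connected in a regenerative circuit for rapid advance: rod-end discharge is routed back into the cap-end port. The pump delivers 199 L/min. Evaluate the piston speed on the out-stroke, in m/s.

v ≈ 0.119 m/s

In regeneration the rod-end outflow joins the pump flow into the cap end, so the net volume the pump must supply per unit advance equals the rod cross-section area.
Rod cross-section A_rod = π/4 × (18.8 cm)² = 277.6 cm^2
v = Q_pump / A_rod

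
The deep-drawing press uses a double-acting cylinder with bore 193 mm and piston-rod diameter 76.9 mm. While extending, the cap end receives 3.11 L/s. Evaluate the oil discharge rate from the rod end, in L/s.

Q_out ≈ 2.62 L/s

Cap-side area A_cap = π/4 × (193 mm)² = 29260 mm^2
Rod-side annular area A_ann = π/4 × (193² − 76.9²) = 24610 mm^2
Piston speed v = Q_in/A_cap; rod-end outflow Q_out = v × A_ann = Q_in × A_ann/A_cap.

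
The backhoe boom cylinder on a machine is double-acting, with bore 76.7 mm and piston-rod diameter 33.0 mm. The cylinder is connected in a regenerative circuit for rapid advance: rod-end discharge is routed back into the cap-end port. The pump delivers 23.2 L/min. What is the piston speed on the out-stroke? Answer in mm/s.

v ≈ 452 mm/s

In regeneration the rod-end outflow joins the pump flow into the cap end, so the net volume the pump must supply per unit advance equals the rod cross-section area.
Rod cross-section A_rod = π/4 × (33.0 mm)² = 855.3 mm^2
v = Q_pump / A_rod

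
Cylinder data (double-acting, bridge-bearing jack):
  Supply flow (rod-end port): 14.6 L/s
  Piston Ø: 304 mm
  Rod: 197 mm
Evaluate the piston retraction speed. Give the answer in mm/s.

v ≈ 347 mm/s

Rod-side annular area A_ann = π/4 × (304² − 197²) = 42100 mm^2
Flow into the rod-end port fills the annular volume.
v = Q / A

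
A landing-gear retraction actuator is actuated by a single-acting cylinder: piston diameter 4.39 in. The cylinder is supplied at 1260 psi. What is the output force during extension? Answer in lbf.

Cap-side area A_cap = π/4 × (4.39 in)² = 15.14 in^2
F = P × A_cap = 1260 psi × A_cap

F ≈ 19100 lbf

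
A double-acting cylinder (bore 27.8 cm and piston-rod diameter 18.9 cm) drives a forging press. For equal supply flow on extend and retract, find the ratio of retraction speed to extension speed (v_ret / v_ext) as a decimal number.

Cap-side area A_cap = π/4 × (27.8 cm)² = 607.0 cm^2
Rod-side annular area A_ann = π/4 × (27.8² − 18.9²) = 326.4 cm^2
For equal Q, v ∝ 1/A, so v_ret/v_ext = A_cap/A_ann.

v_ret/v_ext ≈ 1.86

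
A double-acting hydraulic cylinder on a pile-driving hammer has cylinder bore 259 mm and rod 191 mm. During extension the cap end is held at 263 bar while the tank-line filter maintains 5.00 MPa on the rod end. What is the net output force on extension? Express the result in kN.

F ≈ 1270 kN

Cap-side area A_cap = π/4 × (259 mm)² = 52690 mm^2
Rod-side annular area A_ann = π/4 × (259² − 191²) = 24030 mm^2
Net thrust = P_cap·A_cap − P_rod·A_ann = 1386 kN − 120.2 kN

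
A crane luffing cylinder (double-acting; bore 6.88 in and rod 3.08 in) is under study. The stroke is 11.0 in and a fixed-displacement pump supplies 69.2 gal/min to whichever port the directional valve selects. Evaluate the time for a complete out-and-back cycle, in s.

t ≈ 2.76 s

Cap-side area A_cap = π/4 × (6.88 in)² = 37.18 in^2
Rod-side annular area A_ann = π/4 × (6.88² − 3.08²) = 29.73 in^2
t_ext = A_cap·L/Q = 1.535 s
t_ret = A_ann·L/Q = 1.227 s
t_cycle = t_ext + t_ret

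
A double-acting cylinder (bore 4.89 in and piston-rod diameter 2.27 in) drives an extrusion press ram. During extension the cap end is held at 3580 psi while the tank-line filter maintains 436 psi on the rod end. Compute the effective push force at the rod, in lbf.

F ≈ 60800 lbf

Cap-side area A_cap = π/4 × (4.89 in)² = 18.78 in^2
Rod-side annular area A_ann = π/4 × (4.89² − 2.27²) = 14.73 in^2
Net thrust = P_cap·A_cap − P_rod·A_ann = 67230 lbf − 6424 lbf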